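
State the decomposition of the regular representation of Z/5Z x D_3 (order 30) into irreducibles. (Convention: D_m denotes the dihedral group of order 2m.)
Each irreducible V_i of dimension d_i appears with multiplicity d_i, i.e. rho_reg = (direct sum over all irreducibles V_i) d_i V_i. The irreducible dimensions for Z/5Z x D_3 are 1, 1, 1, 1, 1, 1, 1, 1, 1, 1, 2, 2, 2, 2, 2: 10 irreducibles of dimension 1, each with multiplicity 1; 5 irreducibles of dimension 2, each with multiplicity 2. Total dimension 10*1*1 + 5*2*2 = 30 = |G|.

Why: General theorem: in the regular representation of a finite group G, each irreducible appears with multiplicity equal to its dimension. Check: dim(rho_reg) = sum d_i^2 = 1 + 1 + 1 + 1 + 1 + 1 + 1 + 1 + 1 + 1 + 4 + 4 + 4 + 4 + 4 = 30 = |G|.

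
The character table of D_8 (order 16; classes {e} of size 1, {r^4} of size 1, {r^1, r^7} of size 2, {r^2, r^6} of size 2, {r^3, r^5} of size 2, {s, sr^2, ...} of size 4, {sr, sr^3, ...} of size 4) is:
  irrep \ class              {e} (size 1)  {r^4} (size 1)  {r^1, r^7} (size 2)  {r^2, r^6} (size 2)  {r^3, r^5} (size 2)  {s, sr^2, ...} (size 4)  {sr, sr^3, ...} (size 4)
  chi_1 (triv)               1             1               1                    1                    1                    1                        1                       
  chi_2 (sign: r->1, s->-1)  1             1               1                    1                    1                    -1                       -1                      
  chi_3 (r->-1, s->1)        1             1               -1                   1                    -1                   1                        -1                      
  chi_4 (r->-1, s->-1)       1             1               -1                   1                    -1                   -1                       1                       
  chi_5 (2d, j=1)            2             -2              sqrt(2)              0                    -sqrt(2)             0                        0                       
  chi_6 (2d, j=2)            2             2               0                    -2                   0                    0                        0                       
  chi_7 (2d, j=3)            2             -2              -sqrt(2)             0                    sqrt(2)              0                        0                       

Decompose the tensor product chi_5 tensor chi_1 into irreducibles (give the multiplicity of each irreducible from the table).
chi_5 tensor chi_1 = chi_5 (all other irreducibles have multiplicity 0).

Derivation: The character of a tensor product is the pointwise product (chi_5 * chi_1)(C) = chi_5(C) * chi_1(C):
  {e}: (2)*(1), {r^4}: (-2)*(1), {r^1, r^7}: (sqrt(2))*(1), {r^2, r^6}: (0)*(1), {r^3, r^5}: (-sqrt(2))*(1), {s, sr^2, ...}: (0)*(1), {sr, sr^3, ...}: (0)*(1)
so (chi_5 * chi_1) takes values
  {e} -> 2, {r^4} -> -2, {r^1, r^7} -> sqrt(2), {r^2, r^6} -> 0, {r^3, r^5} -> -sqrt(2), {s, sr^2, ...} -> 0, {sr, sr^3, ...} -> 0.
Now take the inner product of this character with each irreducible chi from the table, <chi_5*chi_1, chi> = (1/16) sum_C |C| (chi_5*chi_1)(C) conj(chi(C)):
  <chi_5*chi_1, chi_1> = (1/16)[1*(2)*conj(1) + 1*(-2)*conj(1) + 2*(sqrt(2))*conj(1) + 2*(0)*conj(1) + 2*(-sqrt(2))*conj(1) + 4*(0)*conj(1) + 4*(0)*conj(1)]
      = (1/16)[(2) + (-2) + (2*sqrt(2)) + (0) + (-2*sqrt(2)) + (0) + (0)] = 0/16 = 0
  <chi_5*chi_1, chi_2> = (1/16)[1*(2)*conj(1) + 1*(-2)*conj(1) + 2*(sqrt(2))*conj(1) + 2*(0)*conj(1) + 2*(-sqrt(2))*conj(1) + 4*(0)*conj(-1) + 4*(0)*conj(-1)]
      = (1/16)[(2) + (-2) + (2*sqrt(2)) + (0) + (-2*sqrt(2)) + (0) + (0)] = 0/16 = 0
  <chi_5*chi_1, chi_3> = (1/16)[1*(2)*conj(1) + 1*(-2)*conj(1) + 2*(sqrt(2))*conj(-1) + 2*(0)*conj(1) + 2*(-sqrt(2))*conj(-1) + 4*(0)*conj(1) + 4*(0)*conj(-1)]
      = (1/16)[(2) + (-2) + (-2*sqrt(2)) + (0) + (2*sqrt(2)) + (0) + (0)] = 0/16 = 0
  <chi_5*chi_1, chi_4> = (1/16)[1*(2)*conj(1) + 1*(-2)*conj(1) + 2*(sqrt(2))*conj(-1) + 2*(0)*conj(1) + 2*(-sqrt(2))*conj(-1) + 4*(0)*conj(-1) + 4*(0)*conj(1)]
      = (1/16)[(2) + (-2) + (-2*sqrt(2)) + (0) + (2*sqrt(2)) + (0) + (0)] = 0/16 = 0
  <chi_5*chi_1, chi_5> = (1/16)[1*(2)*conj(2) + 1*(-2)*conj(-2) + 2*(sqrt(2))*conj(sqrt(2)) + 2*(0)*conj(0) + 2*(-sqrt(2))*conj(-sqrt(2)) + 4*(0)*conj(0) + 4*(0)*conj(0)]
      = (1/16)[(4) + (4) + (4) + (0) + (4) + (0) + (0)] = 16/16 = 1
  <chi_5*chi_1, chi_6> = (1/16)[1*(2)*conj(2) + 1*(-2)*conj(2) + 2*(sqrt(2))*conj(0) + 2*(0)*conj(-2) + 2*(-sqrt(2))*conj(0) + 4*(0)*conj(0) + 4*(0)*conj(0)]
      = (1/16)[(4) + (-4) + (0) + (0) + (0) + (0) + (0)] = 0/16 = 0
  <chi_5*chi_1, chi_7> = (1/16)[1*(2)*conj(2) + 1*(-2)*conj(-2) + 2*(sqrt(2))*conj(-sqrt(2)) + 2*(0)*conj(0) + 2*(-sqrt(2))*conj(sqrt(2)) + 4*(0)*conj(0) + 4*(0)*conj(0)]
      = (1/16)[(4) + (4) + (-4) + (0) + (-4) + (0) + (0)] = 0/16 = 0
Hence the multiplicities are chi_5: 1. Dimension check: dim(chi_5)*dim(chi_1) = 2*1 = 2 and sum (mult * dim) = 1*2 = 2.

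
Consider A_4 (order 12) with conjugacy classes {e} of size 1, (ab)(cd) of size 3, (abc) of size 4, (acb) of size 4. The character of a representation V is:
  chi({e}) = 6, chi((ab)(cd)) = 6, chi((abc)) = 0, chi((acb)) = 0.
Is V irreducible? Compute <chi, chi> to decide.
Not irreducible (reducible): <chi, chi> = 12 > 1.

<chi, chi> = (1/|G|) sum_C |C| * |chi(C)|^2 = (1/12)[1*|6|^2 + 3*|6|^2 + 4*|0|^2 + 4*|0|^2]
  = (1/12)[(36) + (108) + (0) + (0)] = 144/12 = 12.
(Exp terms are combined using exp(i*s)*conj(exp(i*t)) = exp(i*(s-t)), and sums of them are collapsed using the identity that for every m > 1 the m distinct m-th roots of unity sum to 0, e.g. 1 + exp(2*I*pi/3) + exp(-2*I*pi/3) = 0.)
A character is irreducible iff <chi, chi> = 1, so this representation is reducible.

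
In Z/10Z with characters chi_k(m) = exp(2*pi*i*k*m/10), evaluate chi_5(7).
chi_5(7) = zeta_10^35 = -1

Why: chi_5(7) = zeta_10^(5*7) = zeta_10^35. Since zeta_10^10 = 1, this equals zeta_10^5 = exp(2*pi*i*5/10) = -1.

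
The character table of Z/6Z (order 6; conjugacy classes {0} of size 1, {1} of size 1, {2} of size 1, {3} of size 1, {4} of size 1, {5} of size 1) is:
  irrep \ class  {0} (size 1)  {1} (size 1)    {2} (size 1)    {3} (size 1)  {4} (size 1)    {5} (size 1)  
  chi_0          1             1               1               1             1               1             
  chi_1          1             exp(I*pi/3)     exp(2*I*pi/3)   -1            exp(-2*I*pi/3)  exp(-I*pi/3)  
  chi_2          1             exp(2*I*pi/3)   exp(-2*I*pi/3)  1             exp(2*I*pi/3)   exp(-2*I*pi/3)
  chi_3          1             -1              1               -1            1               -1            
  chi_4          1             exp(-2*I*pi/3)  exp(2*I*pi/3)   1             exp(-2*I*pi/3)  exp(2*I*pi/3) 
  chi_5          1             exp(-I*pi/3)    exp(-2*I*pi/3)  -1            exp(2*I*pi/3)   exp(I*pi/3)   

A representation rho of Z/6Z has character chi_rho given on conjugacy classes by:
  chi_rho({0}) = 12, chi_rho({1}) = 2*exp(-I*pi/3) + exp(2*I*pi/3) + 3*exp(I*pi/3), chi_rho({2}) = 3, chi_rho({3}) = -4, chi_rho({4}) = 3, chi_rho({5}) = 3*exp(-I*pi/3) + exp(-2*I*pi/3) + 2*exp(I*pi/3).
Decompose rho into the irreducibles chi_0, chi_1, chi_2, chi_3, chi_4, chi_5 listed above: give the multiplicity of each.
Multiplicities: chi_0: 3, chi_1: 3, chi_2: 1, chi_3: 3, chi_4: 0, chi_5: 2.

Solution. Use <chi_rho, chi> = (1/|G|) sum_C |C| * chi_rho(C) * conj(chi(C)) with |G| = 6 for each irreducible chi in the table:
  <chi_rho, chi_0> = (1/6)[1*(12)*conj(1) + 1*(2*exp(-I*pi/3) + exp(2*I*pi/3) + 3*exp(I*pi/3))*conj(1) + 1*(3)*conj(1) + 1*(-4)*conj(1) + 1*(3)*conj(1) + 1*(3*exp(-I*pi/3) + exp(-2*I*pi/3) + 2*exp(I*pi/3))*conj(1)]
      = (1/6)[(12) + (2*exp(-I*pi/3) + exp(2*I*pi/3) + 3*exp(I*pi/3)) + (3) + (-4) + (3) + (3*exp(-I*pi/3) + exp(-2*I*pi/3) + 2*exp(I*pi/3))] = 18/6 = 3
  <chi_rho, chi_1> = (1/6)[1*(12)*conj(1) + 1*(2*exp(-I*pi/3) + exp(2*I*pi/3) + 3*exp(I*pi/3))*conj(exp(I*pi/3)) + 1*(3)*conj(exp(2*I*pi/3)) + 1*(-4)*conj(-1) + 1*(3)*conj(exp(-2*I*pi/3)) + 1*(3*exp(-I*pi/3) + exp(-2*I*pi/3) + 2*exp(I*pi/3))*conj(exp(-I*pi/3))]
      = (1/6)[(12) + (3 + 2*exp(-2*I*pi/3) + exp(I*pi/3)) + (3 + 6*exp(-2*I*pi/3) + 3*exp(2*I*pi/3)) + (4) + (3 + 3*exp(-2*I*pi/3) + 6*exp(2*I*pi/3)) + (3 + exp(-I*pi/3) + 2*exp(2*I*pi/3))] = 18/6 = 3
  <chi_rho, chi_2> = (1/6)[1*(12)*conj(1) + 1*(2*exp(-I*pi/3) + exp(2*I*pi/3) + 3*exp(I*pi/3))*conj(exp(2*I*pi/3)) + 1*(3)*conj(exp(-2*I*pi/3)) + 1*(-4)*conj(1) + 1*(3)*conj(exp(2*I*pi/3)) + 1*(3*exp(-I*pi/3) + exp(-2*I*pi/3) + 2*exp(I*pi/3))*conj(exp(-2*I*pi/3))]
      = (1/6)[(12) + (-1 + 3*exp(-I*pi/3)) + (3 + 3*exp(-2*I*pi/3) + 6*exp(2*I*pi/3)) + (-4) + (3 + 6*exp(-2*I*pi/3) + 3*exp(2*I*pi/3)) + (-1 + 3*exp(I*pi/3))] = 6/6 = 1
  <chi_rho, chi_3> = (1/6)[1*(12)*conj(1) + 1*(2*exp(-I*pi/3) + exp(2*I*pi/3) + 3*exp(I*pi/3))*conj(-1) + 1*(3)*conj(1) + 1*(-4)*conj(-1) + 1*(3)*conj(1) + 1*(3*exp(-I*pi/3) + exp(-2*I*pi/3) + 2*exp(I*pi/3))*conj(-1)]
      = (1/6)[(12) + (-3*exp(I*pi/3) - exp(2*I*pi/3) - 2*exp(-I*pi/3)) + (3) + (4) + (3) + (-2*exp(I*pi/3) - exp(-2*I*pi/3) - 3*exp(-I*pi/3))] = 18/6 = 3
  <chi_rho, chi_4> = (1/6)[1*(12)*conj(1) + 1*(2*exp(-I*pi/3) + exp(2*I*pi/3) + 3*exp(I*pi/3))*conj(exp(-2*I*pi/3)) + 1*(3)*conj(exp(2*I*pi/3)) + 1*(-4)*conj(1) + 1*(3)*conj(exp(-2*I*pi/3)) + 1*(3*exp(-I*pi/3) + exp(-2*I*pi/3) + 2*exp(I*pi/3))*conj(exp(2*I*pi/3))]
      = (1/6)[(12) + (-3 + exp(-2*I*pi/3) + 2*exp(I*pi/3)) + (3 + 6*exp(-2*I*pi/3) + 3*exp(2*I*pi/3)) + (-4) + (3 + 3*exp(-2*I*pi/3) + 6*exp(2*I*pi/3)) + (-3 + 2*exp(-I*pi/3) + exp(2*I*pi/3))] = 0/6 = 0
  <chi_rho, chi_5> = (1/6)[1*(12)*conj(1) + 1*(2*exp(-I*pi/3) + exp(2*I*pi/3) + 3*exp(I*pi/3))*conj(exp(-I*pi/3)) + 1*(3)*conj(exp(-2*I*pi/3)) + 1*(-4)*conj(-1) + 1*(3)*conj(exp(2*I*pi/3)) + 1*(3*exp(-I*pi/3) + exp(-2*I*pi/3) + 2*exp(I*pi/3))*conj(exp(I*pi/3))]
      = (1/6)[(12) + (1 + 3*exp(2*I*pi/3)) + (3 + 3*exp(-2*I*pi/3) + 6*exp(2*I*pi/3)) + (4) + (3 + 6*exp(-2*I*pi/3) + 3*exp(2*I*pi/3)) + (1 + 3*exp(-2*I*pi/3))] = 12/6 = 2
(Exp terms are combined using exp(i*s)*conj(exp(i*t)) = exp(i*(s-t)), and sums of them are collapsed using the identity that for every m > 1 the m distinct m-th roots of unity sum to 0, e.g. 1 + exp(2*I*pi/3) + exp(-2*I*pi/3) = 0.)
Dimension check: dim(rho) = sum (mult * dim) = 3*1 + 3*1 + 1*1 + 3*1 + 0*1 + 2*1 = 12 = chi_rho(e) = 12.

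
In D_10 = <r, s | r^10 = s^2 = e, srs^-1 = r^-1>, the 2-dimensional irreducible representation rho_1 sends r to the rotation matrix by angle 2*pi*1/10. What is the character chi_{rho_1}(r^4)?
chi_{rho_1}(r^4) = 2*cos(2*pi*1*4/10) = -sqrt(5)/2 - 1/2

Solution. rho_1(r^4) is rotation by angle 2*pi*1*4/10, whose trace is 2*cos(2*pi*1*4/10) = -sqrt(5)/2 - 1/2.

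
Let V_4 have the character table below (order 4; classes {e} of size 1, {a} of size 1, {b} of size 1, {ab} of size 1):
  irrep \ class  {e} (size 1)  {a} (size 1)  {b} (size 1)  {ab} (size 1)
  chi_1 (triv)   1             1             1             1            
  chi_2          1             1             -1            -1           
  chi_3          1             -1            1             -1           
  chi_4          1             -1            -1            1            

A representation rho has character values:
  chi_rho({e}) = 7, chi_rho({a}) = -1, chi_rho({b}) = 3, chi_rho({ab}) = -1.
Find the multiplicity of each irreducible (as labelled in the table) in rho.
Multiplicities: chi_1: 2, chi_2: 1, chi_3: 3, chi_4: 1.

Solution. Use <chi_rho, chi> = (1/|G|) sum_C |C| * chi_rho(C) * conj(chi(C)) with |G| = 4 for each irreducible chi in the table:
  <chi_rho, chi_1> = (1/4)[1*(7)*conj(1) + 1*(-1)*conj(1) + 1*(3)*conj(1) + 1*(-1)*conj(1)]
      = (1/4)[(7) + (-1) + (3) + (-1)] = 8/4 = 2
  <chi_rho, chi_2> = (1/4)[1*(7)*conj(1) + 1*(-1)*conj(1) + 1*(3)*conj(-1) + 1*(-1)*conj(-1)]
      = (1/4)[(7) + (-1) + (-3) + (1)] = 4/4 = 1
  <chi_rho, chi_3> = (1/4)[1*(7)*conj(1) + 1*(-1)*conj(-1) + 1*(3)*conj(1) + 1*(-1)*conj(-1)]
      = (1/4)[(7) + (1) + (3) + (1)] = 12/4 = 3
  <chi_rho, chi_4> = (1/4)[1*(7)*conj(1) + 1*(-1)*conj(-1) + 1*(3)*conj(-1) + 1*(-1)*conj(1)]
      = (1/4)[(7) + (1) + (-3) + (-1)] = 4/4 = 1
Dimension check: dim(rho) = sum (mult * dim) = 2*1 + 1*1 + 3*1 + 1*1 = 7 = chi_rho(e) = 7.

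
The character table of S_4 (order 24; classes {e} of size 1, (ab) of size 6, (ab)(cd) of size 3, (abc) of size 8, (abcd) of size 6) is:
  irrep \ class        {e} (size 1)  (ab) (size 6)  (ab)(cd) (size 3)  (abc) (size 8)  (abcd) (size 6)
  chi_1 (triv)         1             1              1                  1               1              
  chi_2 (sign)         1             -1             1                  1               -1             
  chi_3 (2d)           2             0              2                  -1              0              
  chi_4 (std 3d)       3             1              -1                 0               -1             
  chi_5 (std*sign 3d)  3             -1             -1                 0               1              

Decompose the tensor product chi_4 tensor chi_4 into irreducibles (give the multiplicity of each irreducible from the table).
chi_4 tensor chi_4 = chi_1 + chi_3 + chi_4 + chi_5 (all other irreducibles have multiplicity 0).

Explanation: The character of a tensor product is the pointwise product (chi_4 * chi_4)(C) = chi_4(C) * chi_4(C):
  {e}: (3)*(3), (ab): (1)*(1), (ab)(cd): (-1)*(-1), (abc): (0)*(0), (abcd): (-1)*(-1)
so (chi_4 * chi_4) takes values
  {e} -> 9, (ab) -> 1, (ab)(cd) -> 1, (abc) -> 0, (abcd) -> 1.
Now take the inner product of this character with each irreducible chi from the table, <chi_4*chi_4, chi> = (1/24) sum_C |C| (chi_4*chi_4)(C) conj(chi(C)):
  <chi_4*chi_4, chi_1> = (1/24)[1*(9)*conj(1) + 6*(1)*conj(1) + 3*(1)*conj(1) + 8*(0)*conj(1) + 6*(1)*conj(1)]
      = (1/24)[(9) + (6) + (3) + (0) + (6)] = 24/24 = 1
  <chi_4*chi_4, chi_2> = (1/24)[1*(9)*conj(1) + 6*(1)*conj(-1) + 3*(1)*conj(1) + 8*(0)*conj(1) + 6*(1)*conj(-1)]
      = (1/24)[(9) + (-6) + (3) + (0) + (-6)] = 0/24 = 0
  <chi_4*chi_4, chi_3> = (1/24)[1*(9)*conj(2) + 6*(1)*conj(0) + 3*(1)*conj(2) + 8*(0)*conj(-1) + 6*(1)*conj(0)]
      = (1/24)[(18) + (0) + (6) + (0) + (0)] = 24/24 = 1
  <chi_4*chi_4, chi_4> = (1/24)[1*(9)*conj(3) + 6*(1)*conj(1) + 3*(1)*conj(-1) + 8*(0)*conj(0) + 6*(1)*conj(-1)]
      = (1/24)[(27) + (6) + (-3) + (0) + (-6)] = 24/24 = 1
  <chi_4*chi_4, chi_5> = (1/24)[1*(9)*conj(3) + 6*(1)*conj(-1) + 3*(1)*conj(-1) + 8*(0)*conj(0) + 6*(1)*conj(1)]
      = (1/24)[(27) + (-6) + (-3) + (0) + (6)] = 24/24 = 1
Hence the multiplicities are chi_1: 1, chi_3: 1, chi_4: 1, chi_5: 1. Dimension check: dim(chi_4)*dim(chi_4) = 3*3 = 9 and sum (mult * dim) = 1*1 + 1*2 + 1*3 + 1*3 = 9.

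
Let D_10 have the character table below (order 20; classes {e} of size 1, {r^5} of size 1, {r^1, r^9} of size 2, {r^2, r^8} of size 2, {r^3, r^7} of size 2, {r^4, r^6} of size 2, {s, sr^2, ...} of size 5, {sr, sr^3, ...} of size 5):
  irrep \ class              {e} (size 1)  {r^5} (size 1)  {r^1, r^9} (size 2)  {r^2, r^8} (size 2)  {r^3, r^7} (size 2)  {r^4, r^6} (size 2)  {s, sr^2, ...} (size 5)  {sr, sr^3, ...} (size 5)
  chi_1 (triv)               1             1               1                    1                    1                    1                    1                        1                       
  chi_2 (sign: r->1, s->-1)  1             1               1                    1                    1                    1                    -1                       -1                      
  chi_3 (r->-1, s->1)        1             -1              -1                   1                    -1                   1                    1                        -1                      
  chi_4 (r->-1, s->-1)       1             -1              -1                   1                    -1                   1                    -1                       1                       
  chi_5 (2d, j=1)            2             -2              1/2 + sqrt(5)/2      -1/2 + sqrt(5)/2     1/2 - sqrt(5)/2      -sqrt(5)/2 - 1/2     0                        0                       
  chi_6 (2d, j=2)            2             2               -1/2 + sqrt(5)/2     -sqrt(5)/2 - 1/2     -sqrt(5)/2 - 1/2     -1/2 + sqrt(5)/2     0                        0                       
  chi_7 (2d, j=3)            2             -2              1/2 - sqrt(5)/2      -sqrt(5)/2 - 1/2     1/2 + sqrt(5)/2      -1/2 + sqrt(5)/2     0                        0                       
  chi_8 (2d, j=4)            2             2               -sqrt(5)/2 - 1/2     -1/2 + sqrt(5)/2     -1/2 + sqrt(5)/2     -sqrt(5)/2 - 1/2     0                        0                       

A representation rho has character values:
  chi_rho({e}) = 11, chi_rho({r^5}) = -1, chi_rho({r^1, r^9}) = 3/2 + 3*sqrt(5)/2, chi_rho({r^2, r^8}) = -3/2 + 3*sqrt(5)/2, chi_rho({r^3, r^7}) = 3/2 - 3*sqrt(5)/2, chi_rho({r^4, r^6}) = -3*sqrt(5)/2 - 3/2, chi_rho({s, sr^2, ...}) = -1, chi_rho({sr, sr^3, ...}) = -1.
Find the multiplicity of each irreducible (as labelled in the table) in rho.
Multiplicities: chi_1: 0, chi_2: 1, chi_3: 0, chi_4: 0, chi_5: 3, chi_6: 1, chi_7: 0, chi_8: 1.

Working: Use <chi_rho, chi> = (1/|G|) sum_C |C| * chi_rho(C) * conj(chi(C)) with |G| = 20 for each irreducible chi in the table:
  <chi_rho, chi_1> = (1/20)[1*(11)*conj(1) + 1*(-1)*conj(1) + 2*(3/2 + 3*sqrt(5)/2)*conj(1) + 2*(-3/2 + 3*sqrt(5)/2)*conj(1) + 2*(3/2 - 3*sqrt(5)/2)*conj(1) + 2*(-3*sqrt(5)/2 - 3/2)*conj(1) + 5*(-1)*conj(1) + 5*(-1)*conj(1)]
      = (1/20)[(11) + (-1) + (3 + 3*sqrt(5)) + (-3 + 3*sqrt(5)) + (3 - 3*sqrt(5)) + (-3*sqrt(5) - 3) + (-5) + (-5)] = 0/20 = 0
  <chi_rho, chi_2> = (1/20)[1*(11)*conj(1) + 1*(-1)*conj(1) + 2*(3/2 + 3*sqrt(5)/2)*conj(1) + 2*(-3/2 + 3*sqrt(5)/2)*conj(1) + 2*(3/2 - 3*sqrt(5)/2)*conj(1) + 2*(-3*sqrt(5)/2 - 3/2)*conj(1) + 5*(-1)*conj(-1) + 5*(-1)*conj(-1)]
      = (1/20)[(11) + (-1) + (3 + 3*sqrt(5)) + (-3 + 3*sqrt(5)) + (3 - 3*sqrt(5)) + (-3*sqrt(5) - 3) + (5) + (5)] = 20/20 = 1
  <chi_rho, chi_3> = (1/20)[1*(11)*conj(1) + 1*(-1)*conj(-1) + 2*(3/2 + 3*sqrt(5)/2)*conj(-1) + 2*(-3/2 + 3*sqrt(5)/2)*conj(1) + 2*(3/2 - 3*sqrt(5)/2)*conj(-1) + 2*(-3*sqrt(5)/2 - 3/2)*conj(1) + 5*(-1)*conj(1) + 5*(-1)*conj(-1)]
      = (1/20)[(11) + (1) + (-3*sqrt(5) - 3) + (-3 + 3*sqrt(5)) + (-3 + 3*sqrt(5)) + (-3*sqrt(5) - 3) + (-5) + (5)] = 0/20 = 0
  <chi_rho, chi_4> = (1/20)[1*(11)*conj(1) + 1*(-1)*conj(-1) + 2*(3/2 + 3*sqrt(5)/2)*conj(-1) + 2*(-3/2 + 3*sqrt(5)/2)*conj(1) + 2*(3/2 - 3*sqrt(5)/2)*conj(-1) + 2*(-3*sqrt(5)/2 - 3/2)*conj(1) + 5*(-1)*conj(-1) + 5*(-1)*conj(1)]
      = (1/20)[(11) + (1) + (-3*sqrt(5) - 3) + (-3 + 3*sqrt(5)) + (-3 + 3*sqrt(5)) + (-3*sqrt(5) - 3) + (5) + (-5)] = 0/20 = 0
  <chi_rho, chi_5> = (1/20)[1*(11)*conj(2) + 1*(-1)*conj(-2) + 2*(3/2 + 3*sqrt(5)/2)*conj(1/2 + sqrt(5)/2) + 2*(-3/2 + 3*sqrt(5)/2)*conj(-1/2 + sqrt(5)/2) + 2*(3/2 - 3*sqrt(5)/2)*conj(1/2 - sqrt(5)/2) + 2*(-3*sqrt(5)/2 - 3/2)*conj(-sqrt(5)/2 - 1/2) + 5*(-1)*conj(0) + 5*(-1)*conj(0)]
      = (1/20)[(22) + (2) + (3*sqrt(5) + 9) + (9 - 3*sqrt(5)) + (9 - 3*sqrt(5)) + (3*sqrt(5) + 9) + (0) + (0)] = 60/20 = 3
  <chi_rho, chi_6> = (1/20)[1*(11)*conj(2) + 1*(-1)*conj(2) + 2*(3/2 + 3*sqrt(5)/2)*conj(-1/2 + sqrt(5)/2) + 2*(-3/2 + 3*sqrt(5)/2)*conj(-sqrt(5)/2 - 1/2) + 2*(3/2 - 3*sqrt(5)/2)*conj(-sqrt(5)/2 - 1/2) + 2*(-3*sqrt(5)/2 - 3/2)*conj(-1/2 + sqrt(5)/2) + 5*(-1)*conj(0) + 5*(-1)*conj(0)]
      = (1/20)[(22) + (-2) + (6) + (-6) + (6) + (-6) + (0) + (0)] = 20/20 = 1
  <chi_rho, chi_7> = (1/20)[1*(11)*conj(2) + 1*(-1)*conj(-2) + 2*(3/2 + 3*sqrt(5)/2)*conj(1/2 - sqrt(5)/2) + 2*(-3/2 + 3*sqrt(5)/2)*conj(-sqrt(5)/2 - 1/2) + 2*(3/2 - 3*sqrt(5)/2)*conj(1/2 + sqrt(5)/2) + 2*(-3*sqrt(5)/2 - 3/2)*conj(-1/2 + sqrt(5)/2) + 5*(-1)*conj(0) + 5*(-1)*conj(0)]
      = (1/20)[(22) + (2) + (-6) + (-6) + (-6) + (-6) + (0) + (0)] = 0/20 = 0
  <chi_rho, chi_8> = (1/20)[1*(11)*conj(2) + 1*(-1)*conj(2) + 2*(3/2 + 3*sqrt(5)/2)*conj(-sqrt(5)/2 - 1/2) + 2*(-3/2 + 3*sqrt(5)/2)*conj(-1/2 + sqrt(5)/2) + 2*(3/2 - 3*sqrt(5)/2)*conj(-1/2 + sqrt(5)/2) + 2*(-3*sqrt(5)/2 - 3/2)*conj(-sqrt(5)/2 - 1/2) + 5*(-1)*conj(0) + 5*(-1)*conj(0)]
      = (1/20)[(22) + (-2) + (-9 - 3*sqrt(5)) + (9 - 3*sqrt(5)) + (-9 + 3*sqrt(5)) + (3*sqrt(5) + 9) + (0) + (0)] = 20/20 = 1
Dimension check: dim(rho) = sum (mult * dim) = 0*1 + 1*1 + 0*1 + 0*1 + 3*2 + 1*2 + 0*2 + 1*2 = 11 = chi_rho(e) = 11.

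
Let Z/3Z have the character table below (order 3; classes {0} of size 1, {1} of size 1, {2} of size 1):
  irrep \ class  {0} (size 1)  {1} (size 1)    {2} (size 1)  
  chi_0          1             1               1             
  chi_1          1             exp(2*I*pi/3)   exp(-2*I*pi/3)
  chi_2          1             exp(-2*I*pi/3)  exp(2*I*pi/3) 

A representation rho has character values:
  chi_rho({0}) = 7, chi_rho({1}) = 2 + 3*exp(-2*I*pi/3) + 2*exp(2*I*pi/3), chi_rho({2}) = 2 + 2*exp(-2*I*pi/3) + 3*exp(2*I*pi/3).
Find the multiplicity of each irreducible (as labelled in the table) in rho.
Multiplicities: chi_0: 2, chi_1: 2, chi_2: 3.

Derivation: Use <chi_rho, chi> = (1/|G|) sum_C |C| * chi_rho(C) * conj(chi(C)) with |G| = 3 for each irreducible chi in the table:
  <chi_rho, chi_0> = (1/3)[1*(7)*conj(1) + 1*(2 + 3*exp(-2*I*pi/3) + 2*exp(2*I*pi/3))*conj(1) + 1*(2 + 2*exp(-2*I*pi/3) + 3*exp(2*I*pi/3))*conj(1)]
      = (1/3)[(7) + (2 + 3*exp(-2*I*pi/3) + 2*exp(2*I*pi/3)) + (2 + 2*exp(-2*I*pi/3) + 3*exp(2*I*pi/3))] = 6/3 = 2
  <chi_rho, chi_1> = (1/3)[1*(7)*conj(1) + 1*(2 + 3*exp(-2*I*pi/3) + 2*exp(2*I*pi/3))*conj(exp(2*I*pi/3)) + 1*(2 + 2*exp(-2*I*pi/3) + 3*exp(2*I*pi/3))*conj(exp(-2*I*pi/3))]
      = (1/3)[(7) + (2 + 2*exp(-2*I*pi/3) + 3*exp(2*I*pi/3)) + (2 + 3*exp(-2*I*pi/3) + 2*exp(2*I*pi/3))] = 6/3 = 2
  <chi_rho, chi_2> = (1/3)[1*(7)*conj(1) + 1*(2 + 3*exp(-2*I*pi/3) + 2*exp(2*I*pi/3))*conj(exp(-2*I*pi/3)) + 1*(2 + 2*exp(-2*I*pi/3) + 3*exp(2*I*pi/3))*conj(exp(2*I*pi/3))]
      = (1/3)[(7) + (1) + (1)] = 9/3 = 3
(Exp terms are combined using exp(i*s)*conj(exp(i*t)) = exp(i*(s-t)), and sums of them are collapsed using the identity that for every m > 1 the m distinct m-th roots of unity sum to 0, e.g. 1 + exp(2*I*pi/3) + exp(-2*I*pi/3) = 0.)
Dimension check: dim(rho) = sum (mult * dim) = 2*1 + 2*1 + 3*1 = 7 = chi_rho(e) = 7.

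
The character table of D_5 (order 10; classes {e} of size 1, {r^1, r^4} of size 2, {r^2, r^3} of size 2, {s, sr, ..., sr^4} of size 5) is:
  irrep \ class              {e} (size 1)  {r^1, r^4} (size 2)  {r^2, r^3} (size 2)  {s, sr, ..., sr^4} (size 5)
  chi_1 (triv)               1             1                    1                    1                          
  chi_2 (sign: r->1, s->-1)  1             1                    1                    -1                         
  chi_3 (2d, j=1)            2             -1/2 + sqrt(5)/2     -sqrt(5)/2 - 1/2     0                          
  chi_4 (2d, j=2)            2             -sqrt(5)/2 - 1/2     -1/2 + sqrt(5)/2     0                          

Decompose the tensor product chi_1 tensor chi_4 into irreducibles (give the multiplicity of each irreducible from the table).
chi_1 tensor chi_4 = chi_4 (all other irreducibles have multiplicity 0).

Proof sketch: The character of a tensor product is the pointwise product (chi_1 * chi_4)(C) = chi_1(C) * chi_4(C):
  {e}: (1)*(2), {r^1, r^4}: (1)*(-sqrt(5)/2 - 1/2), {r^2, r^3}: (1)*(-1/2 + sqrt(5)/2), {s, sr, ..., sr^4}: (1)*(0)
so (chi_1 * chi_4) takes values
  {e} -> 2, {r^1, r^4} -> -sqrt(5)/2 - 1/2, {r^2, r^3} -> -1/2 + sqrt(5)/2, {s, sr, ..., sr^4} -> 0.
Now take the inner product of this character with each irreducible chi from the table, <chi_1*chi_4, chi> = (1/10) sum_C |C| (chi_1*chi_4)(C) conj(chi(C)):
  <chi_1*chi_4, chi_1> = (1/10)[1*(2)*conj(1) + 2*(-sqrt(5)/2 - 1/2)*conj(1) + 2*(-1/2 + sqrt(5)/2)*conj(1) + 5*(0)*conj(1)]
      = (1/10)[(2) + (-sqrt(5) - 1) + (-1 + sqrt(5)) + (0)] = 0/10 = 0
  <chi_1*chi_4, chi_2> = (1/10)[1*(2)*conj(1) + 2*(-sqrt(5)/2 - 1/2)*conj(1) + 2*(-1/2 + sqrt(5)/2)*conj(1) + 5*(0)*conj(-1)]
      = (1/10)[(2) + (-sqrt(5) - 1) + (-1 + sqrt(5)) + (0)] = 0/10 = 0
  <chi_1*chi_4, chi_3> = (1/10)[1*(2)*conj(2) + 2*(-sqrt(5)/2 - 1/2)*conj(-1/2 + sqrt(5)/2) + 2*(-1/2 + sqrt(5)/2)*conj(-sqrt(5)/2 - 1/2) + 5*(0)*conj(0)]
      = (1/10)[(4) + (-2) + (-2) + (0)] = 0/10 = 0
  <chi_1*chi_4, chi_4> = (1/10)[1*(2)*conj(2) + 2*(-sqrt(5)/2 - 1/2)*conj(-sqrt(5)/2 - 1/2) + 2*(-1/2 + sqrt(5)/2)*conj(-1/2 + sqrt(5)/2) + 5*(0)*conj(0)]
      = (1/10)[(4) + (sqrt(5) + 3) + (3 - sqrt(5)) + (0)] = 10/10 = 1
Hence the multiplicities are chi_4: 1. Dimension check: dim(chi_1)*dim(chi_4) = 1*2 = 2 and sum (mult * dim) = 1*2 = 2.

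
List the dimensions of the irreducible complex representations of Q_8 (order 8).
Dimensions: 1, 1, 1, 1, 2

Explanation: There are 5 irreducibles (= number of conjugacy classes). Their dimensions d_i satisfy sum d_i^2 = |G| = 8: 1 + 1 + 1 + 1 + 4 = 8.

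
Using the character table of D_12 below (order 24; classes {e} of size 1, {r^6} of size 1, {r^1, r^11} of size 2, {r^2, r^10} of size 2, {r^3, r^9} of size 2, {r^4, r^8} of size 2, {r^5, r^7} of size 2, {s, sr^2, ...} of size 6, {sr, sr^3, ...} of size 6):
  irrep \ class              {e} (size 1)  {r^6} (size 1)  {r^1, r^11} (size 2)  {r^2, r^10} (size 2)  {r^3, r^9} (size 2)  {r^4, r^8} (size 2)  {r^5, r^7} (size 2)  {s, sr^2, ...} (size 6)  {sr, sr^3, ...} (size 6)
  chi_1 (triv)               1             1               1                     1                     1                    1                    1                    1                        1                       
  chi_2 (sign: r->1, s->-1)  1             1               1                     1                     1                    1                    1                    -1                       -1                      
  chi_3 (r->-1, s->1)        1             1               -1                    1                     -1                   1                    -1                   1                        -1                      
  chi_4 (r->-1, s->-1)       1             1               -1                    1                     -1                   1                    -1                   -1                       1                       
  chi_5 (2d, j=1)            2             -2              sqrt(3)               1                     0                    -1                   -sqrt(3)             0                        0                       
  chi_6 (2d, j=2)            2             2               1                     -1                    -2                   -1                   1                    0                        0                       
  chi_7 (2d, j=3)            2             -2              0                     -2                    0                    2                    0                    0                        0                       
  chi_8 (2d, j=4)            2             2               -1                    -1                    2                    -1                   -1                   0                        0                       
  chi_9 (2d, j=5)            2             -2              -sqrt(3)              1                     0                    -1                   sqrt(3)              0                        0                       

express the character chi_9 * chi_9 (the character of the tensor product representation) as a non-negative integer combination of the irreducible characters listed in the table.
chi_9 tensor chi_9 = chi_1 + chi_2 + chi_6 (all other irreducibles have multiplicity 0).

Argument: The character of a tensor product is the pointwise product (chi_9 * chi_9)(C) = chi_9(C) * chi_9(C):
  {e}: (2)*(2), {r^6}: (-2)*(-2), {r^1, r^11}: (-sqrt(3))*(-sqrt(3)), {r^2, r^10}: (1)*(1), {r^3, r^9}: (0)*(0), {r^4, r^8}: (-1)*(-1), {r^5, r^7}: (sqrt(3))*(sqrt(3)), {s, sr^2, ...}: (0)*(0), {sr, sr^3, ...}: (0)*(0)
so (chi_9 * chi_9) takes values
  {e} -> 4, {r^6} -> 4, {r^1, r^11} -> 3, {r^2, r^10} -> 1, {r^3, r^9} -> 0, {r^4, r^8} -> 1, {r^5, r^7} -> 3, {s, sr^2, ...} -> 0, {sr, sr^3, ...} -> 0.
Now take the inner product of this character with each irreducible chi from the table, <chi_9*chi_9, chi> = (1/24) sum_C |C| (chi_9*chi_9)(C) conj(chi(C)):
  <chi_9*chi_9, chi_1> = (1/24)[1*(4)*conj(1) + 1*(4)*conj(1) + 2*(3)*conj(1) + 2*(1)*conj(1) + 2*(0)*conj(1) + 2*(1)*conj(1) + 2*(3)*conj(1) + 6*(0)*conj(1) + 6*(0)*conj(1)]
      = (1/24)[(4) + (4) + (6) + (2) + (0) + (2) + (6) + (0) + (0)] = 24/24 = 1
  <chi_9*chi_9, chi_2> = (1/24)[1*(4)*conj(1) + 1*(4)*conj(1) + 2*(3)*conj(1) + 2*(1)*conj(1) + 2*(0)*conj(1) + 2*(1)*conj(1) + 2*(3)*conj(1) + 6*(0)*conj(-1) + 6*(0)*conj(-1)]
      = (1/24)[(4) + (4) + (6) + (2) + (0) + (2) + (6) + (0) + (0)] = 24/24 = 1
  <chi_9*chi_9, chi_3> = (1/24)[1*(4)*conj(1) + 1*(4)*conj(1) + 2*(3)*conj(-1) + 2*(1)*conj(1) + 2*(0)*conj(-1) + 2*(1)*conj(1) + 2*(3)*conj(-1) + 6*(0)*conj(1) + 6*(0)*conj(-1)]
      = (1/24)[(4) + (4) + (-6) + (2) + (0) + (2) + (-6) + (0) + (0)] = 0/24 = 0
  <chi_9*chi_9, chi_4> = (1/24)[1*(4)*conj(1) + 1*(4)*conj(1) + 2*(3)*conj(-1) + 2*(1)*conj(1) + 2*(0)*conj(-1) + 2*(1)*conj(1) + 2*(3)*conj(-1) + 6*(0)*conj(-1) + 6*(0)*conj(1)]
      = (1/24)[(4) + (4) + (-6) + (2) + (0) + (2) + (-6) + (0) + (0)] = 0/24 = 0
  <chi_9*chi_9, chi_5> = (1/24)[1*(4)*conj(2) + 1*(4)*conj(-2) + 2*(3)*conj(sqrt(3)) + 2*(1)*conj(1) + 2*(0)*conj(0) + 2*(1)*conj(-1) + 2*(3)*conj(-sqrt(3)) + 6*(0)*conj(0) + 6*(0)*conj(0)]
      = (1/24)[(8) + (-8) + (6*sqrt(3)) + (2) + (0) + (-2) + (-6*sqrt(3)) + (0) + (0)] = 0/24 = 0
  <chi_9*chi_9, chi_6> = (1/24)[1*(4)*conj(2) + 1*(4)*conj(2) + 2*(3)*conj(1) + 2*(1)*conj(-1) + 2*(0)*conj(-2) + 2*(1)*conj(-1) + 2*(3)*conj(1) + 6*(0)*conj(0) + 6*(0)*conj(0)]
      = (1/24)[(8) + (8) + (6) + (-2) + (0) + (-2) + (6) + (0) + (0)] = 24/24 = 1
  <chi_9*chi_9, chi_7> = (1/24)[1*(4)*conj(2) + 1*(4)*conj(-2) + 2*(3)*conj(0) + 2*(1)*conj(-2) + 2*(0)*conj(0) + 2*(1)*conj(2) + 2*(3)*conj(0) + 6*(0)*conj(0) + 6*(0)*conj(0)]
      = (1/24)[(8) + (-8) + (0) + (-4) + (0) + (4) + (0) + (0) + (0)] = 0/24 = 0
  <chi_9*chi_9, chi_8> = (1/24)[1*(4)*conj(2) + 1*(4)*conj(2) + 2*(3)*conj(-1) + 2*(1)*conj(-1) + 2*(0)*conj(2) + 2*(1)*conj(-1) + 2*(3)*conj(-1) + 6*(0)*conj(0) + 6*(0)*conj(0)]
      = (1/24)[(8) + (8) + (-6) + (-2) + (0) + (-2) + (-6) + (0) + (0)] = 0/24 = 0
  <chi_9*chi_9, chi_9> = (1/24)[1*(4)*conj(2) + 1*(4)*conj(-2) + 2*(3)*conj(-sqrt(3)) + 2*(1)*conj(1) + 2*(0)*conj(0) + 2*(1)*conj(-1) + 2*(3)*conj(sqrt(3)) + 6*(0)*conj(0) + 6*(0)*conj(0)]
      = (1/24)[(8) + (-8) + (-6*sqrt(3)) + (2) + (0) + (-2) + (6*sqrt(3)) + (0) + (0)] = 0/24 = 0
Hence the multiplicities are chi_1: 1, chi_2: 1, chi_6: 1. Dimension check: dim(chi_9)*dim(chi_9) = 2*2 = 4 and sum (mult * dim) = 1*1 + 1*1 + 1*2 = 4.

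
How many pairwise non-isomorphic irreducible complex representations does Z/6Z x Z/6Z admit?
36

Working: The number of irreducible complex representations of a finite group equals its number of conjugacy classes. Z/6Z x Z/6Z is abelian of order 36, so every element is its own conjugacy class: 36 classes, so Z/6Z x Z/6Z (order 36) has exactly 36 irreducible complex representations.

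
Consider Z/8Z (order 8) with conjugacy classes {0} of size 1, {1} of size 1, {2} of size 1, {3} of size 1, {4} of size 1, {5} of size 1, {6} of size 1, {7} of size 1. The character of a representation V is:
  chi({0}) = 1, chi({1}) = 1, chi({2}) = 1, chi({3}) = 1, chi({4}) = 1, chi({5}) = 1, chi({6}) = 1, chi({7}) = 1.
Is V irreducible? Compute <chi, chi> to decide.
Irreducible: <chi, chi> = 1.

Derivation: <chi, chi> = (1/|G|) sum_C |C| * |chi(C)|^2 = (1/8)[1*|1|^2 + 1*|1|^2 + 1*|1|^2 + 1*|1|^2 + 1*|1|^2 + 1*|1|^2 + 1*|1|^2 + 1*|1|^2]
  = (1/8)[(1) + (1) + (1) + (1) + (1) + (1) + (1) + (1)] = 8/8 = 1.
(Exp terms are combined using exp(i*s)*conj(exp(i*t)) = exp(i*(s-t)), and sums of them are collapsed using the identity that for every m > 1 the m distinct m-th roots of unity sum to 0, e.g. 1 + exp(2*I*pi/3) + exp(-2*I*pi/3) = 0.)
A character is irreducible iff <chi, chi> = 1, so this representation is irreducible.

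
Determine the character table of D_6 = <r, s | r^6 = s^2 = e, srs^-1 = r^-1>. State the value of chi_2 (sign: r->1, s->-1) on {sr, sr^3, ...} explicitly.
Conjugacy classes: {e} of size 1, {r^3} of size 1, {r^1, r^5} of size 2, {r^2, r^4} of size 2, {s, sr^2, ...} of size 3, {sr, sr^3, ...} of size 3.
Character table:
  irrep \ class              {e} (size 1)  {r^3} (size 1)  {r^1, r^5} (size 2)  {r^2, r^4} (size 2)  {s, sr^2, ...} (size 3)  {sr, sr^3, ...} (size 3)
  chi_1 (triv)               1             1               1                    1                    1                        1                       
  chi_2 (sign: r->1, s->-1)  1             1               1                    1                    -1                       -1                      
  chi_3 (r->-1, s->1)        1             -1              -1                   1                    1                        -1                      
  chi_4 (r->-1, s->-1)       1             -1              -1                   1                    -1                       1                       
  chi_5 (2d, j=1)            2             -2              1                    -1                   0                        0                       
  chi_6 (2d, j=2)            2             2               -1                   -1                   0                        0                       

Spot check: chi_2 (sign: r->1, s->-1) on {sr, sr^3, ...} = -1.

Justification: D_6 has order 2*6 = 12 with 6 conjugacy classes, hence 6 irreducibles. Sum of squared dims 1 + 1 + 1 + 1 + 4 + 4 = 12 = |G|. Linear characters come from the abelianisation; the 2-dimensional irreps have character r^k -> 2*cos(2*pi*j*k/6), reflections -> 0.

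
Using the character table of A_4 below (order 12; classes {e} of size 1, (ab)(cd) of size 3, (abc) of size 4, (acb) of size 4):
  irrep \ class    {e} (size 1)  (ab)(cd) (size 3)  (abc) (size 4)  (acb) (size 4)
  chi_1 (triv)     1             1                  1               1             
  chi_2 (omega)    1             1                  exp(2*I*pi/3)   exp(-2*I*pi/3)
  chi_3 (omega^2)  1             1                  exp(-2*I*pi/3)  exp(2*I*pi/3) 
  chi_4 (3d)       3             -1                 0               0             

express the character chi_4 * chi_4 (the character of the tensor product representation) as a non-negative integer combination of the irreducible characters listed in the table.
chi_4 tensor chi_4 = chi_1 + chi_2 + chi_3 + 2*chi_4 (all other irreducibles have multiplicity 0).

The character of a tensor product is the pointwise product (chi_4 * chi_4)(C) = chi_4(C) * chi_4(C):
  {e}: (3)*(3), (ab)(cd): (-1)*(-1), (abc): (0)*(0), (acb): (0)*(0)
so (chi_4 * chi_4) takes values
  {e} -> 9, (ab)(cd) -> 1, (abc) -> 0, (acb) -> 0.
Now take the inner product of this character with each irreducible chi from the table, <chi_4*chi_4, chi> = (1/12) sum_C |C| (chi_4*chi_4)(C) conj(chi(C)):
  <chi_4*chi_4, chi_1> = (1/12)[1*(9)*conj(1) + 3*(1)*conj(1) + 4*(0)*conj(1) + 4*(0)*conj(1)]
      = (1/12)[(9) + (3) + (0) + (0)] = 12/12 = 1
  <chi_4*chi_4, chi_2> = (1/12)[1*(9)*conj(1) + 3*(1)*conj(1) + 4*(0)*conj(exp(2*I*pi/3)) + 4*(0)*conj(exp(-2*I*pi/3))]
      = (1/12)[(9) + (3) + (0) + (0)] = 12/12 = 1
  <chi_4*chi_4, chi_3> = (1/12)[1*(9)*conj(1) + 3*(1)*conj(1) + 4*(0)*conj(exp(-2*I*pi/3)) + 4*(0)*conj(exp(2*I*pi/3))]
      = (1/12)[(9) + (3) + (0) + (0)] = 12/12 = 1
  <chi_4*chi_4, chi_4> = (1/12)[1*(9)*conj(3) + 3*(1)*conj(-1) + 4*(0)*conj(0) + 4*(0)*conj(0)]
      = (1/12)[(27) + (-3) + (0) + (0)] = 24/12 = 2
(Exp terms are combined using exp(i*s)*conj(exp(i*t)) = exp(i*(s-t)), and sums of them are collapsed using the identity that for every m > 1 the m distinct m-th roots of unity sum to 0, e.g. 1 + exp(2*I*pi/3) + exp(-2*I*pi/3) = 0.)
Hence the multiplicities are chi_1: 1, chi_2: 1, chi_3: 1, chi_4: 2. Dimension check: dim(chi_4)*dim(chi_4) = 3*3 = 9 and sum (mult * dim) = 1*1 + 1*1 + 1*1 + 2*3 = 9.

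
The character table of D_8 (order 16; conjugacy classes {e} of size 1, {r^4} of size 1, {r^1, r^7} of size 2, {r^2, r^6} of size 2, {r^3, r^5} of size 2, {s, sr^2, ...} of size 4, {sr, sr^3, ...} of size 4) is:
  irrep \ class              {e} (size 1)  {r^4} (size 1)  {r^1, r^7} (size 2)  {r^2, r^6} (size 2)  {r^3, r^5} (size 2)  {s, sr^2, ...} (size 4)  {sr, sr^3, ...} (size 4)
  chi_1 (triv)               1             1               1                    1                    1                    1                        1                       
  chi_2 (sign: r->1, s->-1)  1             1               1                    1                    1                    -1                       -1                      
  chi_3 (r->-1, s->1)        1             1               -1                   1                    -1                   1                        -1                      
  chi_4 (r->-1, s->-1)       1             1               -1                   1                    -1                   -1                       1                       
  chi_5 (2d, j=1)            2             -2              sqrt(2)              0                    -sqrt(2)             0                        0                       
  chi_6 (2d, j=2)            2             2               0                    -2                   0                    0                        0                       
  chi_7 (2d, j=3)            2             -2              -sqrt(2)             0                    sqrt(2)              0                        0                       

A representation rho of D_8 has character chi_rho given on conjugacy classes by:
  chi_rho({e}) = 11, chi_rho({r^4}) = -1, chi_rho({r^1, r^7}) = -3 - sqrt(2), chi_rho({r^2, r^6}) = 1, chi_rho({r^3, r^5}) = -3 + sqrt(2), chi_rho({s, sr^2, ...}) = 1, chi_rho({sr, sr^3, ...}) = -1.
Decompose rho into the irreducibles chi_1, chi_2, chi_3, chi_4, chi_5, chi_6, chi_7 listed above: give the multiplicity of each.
Multiplicities: chi_1: 0, chi_2: 0, chi_3: 2, chi_4: 1, chi_5: 1, chi_6: 1, chi_7: 2.

Derivation: Use <chi_rho, chi> = (1/|G|) sum_C |C| * chi_rho(C) * conj(chi(C)) with |G| = 16 for each irreducible chi in the table:
  <chi_rho, chi_1> = (1/16)[1*(11)*conj(1) + 1*(-1)*conj(1) + 2*(-3 - sqrt(2))*conj(1) + 2*(1)*conj(1) + 2*(-3 + sqrt(2))*conj(1) + 4*(1)*conj(1) + 4*(-1)*conj(1)]
      = (1/16)[(11) + (-1) + (-6 - 2*sqrt(2)) + (2) + (-6 + 2*sqrt(2)) + (4) + (-4)] = 0/16 = 0
  <chi_rho, chi_2> = (1/16)[1*(11)*conj(1) + 1*(-1)*conj(1) + 2*(-3 - sqrt(2))*conj(1) + 2*(1)*conj(1) + 2*(-3 + sqrt(2))*conj(1) + 4*(1)*conj(-1) + 4*(-1)*conj(-1)]
      = (1/16)[(11) + (-1) + (-6 - 2*sqrt(2)) + (2) + (-6 + 2*sqrt(2)) + (-4) + (4)] = 0/16 = 0
  <chi_rho, chi_3> = (1/16)[1*(11)*conj(1) + 1*(-1)*conj(1) + 2*(-3 - sqrt(2))*conj(-1) + 2*(1)*conj(1) + 2*(-3 + sqrt(2))*conj(-1) + 4*(1)*conj(1) + 4*(-1)*conj(-1)]
      = (1/16)[(11) + (-1) + (2*sqrt(2) + 6) + (2) + (6 - 2*sqrt(2)) + (4) + (4)] = 32/16 = 2
  <chi_rho, chi_4> = (1/16)[1*(11)*conj(1) + 1*(-1)*conj(1) + 2*(-3 - sqrt(2))*conj(-1) + 2*(1)*conj(1) + 2*(-3 + sqrt(2))*conj(-1) + 4*(1)*conj(-1) + 4*(-1)*conj(1)]
      = (1/16)[(11) + (-1) + (2*sqrt(2) + 6) + (2) + (6 - 2*sqrt(2)) + (-4) + (-4)] = 16/16 = 1
  <chi_rho, chi_5> = (1/16)[1*(11)*conj(2) + 1*(-1)*conj(-2) + 2*(-3 - sqrt(2))*conj(sqrt(2)) + 2*(1)*conj(0) + 2*(-3 + sqrt(2))*conj(-sqrt(2)) + 4*(1)*conj(0) + 4*(-1)*conj(0)]
      = (1/16)[(22) + (2) + (-6*sqrt(2) - 4) + (0) + (-4 + 6*sqrt(2)) + (0) + (0)] = 16/16 = 1
  <chi_rho, chi_6> = (1/16)[1*(11)*conj(2) + 1*(-1)*conj(2) + 2*(-3 - sqrt(2))*conj(0) + 2*(1)*conj(-2) + 2*(-3 + sqrt(2))*conj(0) + 4*(1)*conj(0) + 4*(-1)*conj(0)]
      = (1/16)[(22) + (-2) + (0) + (-4) + (0) + (0) + (0)] = 16/16 = 1
  <chi_rho, chi_7> = (1/16)[1*(11)*conj(2) + 1*(-1)*conj(-2) + 2*(-3 - sqrt(2))*conj(-sqrt(2)) + 2*(1)*conj(0) + 2*(-3 + sqrt(2))*conj(sqrt(2)) + 4*(1)*conj(0) + 4*(-1)*conj(0)]
      = (1/16)[(22) + (2) + (4 + 6*sqrt(2)) + (0) + (4 - 6*sqrt(2)) + (0) + (0)] = 32/16 = 2
Dimension check: dim(rho) = sum (mult * dim) = 0*1 + 0*1 + 2*1 + 1*1 + 1*2 + 1*2 + 2*2 = 11 = chi_rho(e) = 11.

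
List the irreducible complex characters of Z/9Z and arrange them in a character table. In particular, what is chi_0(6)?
Character table of Z/9Z (irreps indexed chi_0,...,chi_8 with chi_k(m) = zeta_9^(k*m), zeta_9 = exp(2*pi*i/9)):
  irrep \ class  {0} (size 1)  {1} (size 1)    {2} (size 1)    {3} (size 1)    {4} (size 1)    {5} (size 1)    {6} (size 1)    {7} (size 1)    {8} (size 1)  
  chi_0          1             1               1               1               1               1               1               1               1             
  chi_1          1             exp(2*I*pi/9)   exp(4*I*pi/9)   exp(2*I*pi/3)   exp(8*I*pi/9)   exp(-8*I*pi/9)  exp(-2*I*pi/3)  exp(-4*I*pi/9)  exp(-2*I*pi/9)
  chi_2          1             exp(4*I*pi/9)   exp(8*I*pi/9)   exp(-2*I*pi/3)  exp(-2*I*pi/9)  exp(2*I*pi/9)   exp(2*I*pi/3)   exp(-8*I*pi/9)  exp(-4*I*pi/9)
  chi_3          1             exp(2*I*pi/3)   exp(-2*I*pi/3)  1               exp(2*I*pi/3)   exp(-2*I*pi/3)  1               exp(2*I*pi/3)   exp(-2*I*pi/3)
  chi_4          1             exp(8*I*pi/9)   exp(-2*I*pi/9)  exp(2*I*pi/3)   exp(-4*I*pi/9)  exp(4*I*pi/9)   exp(-2*I*pi/3)  exp(2*I*pi/9)   exp(-8*I*pi/9)
  chi_5          1             exp(-8*I*pi/9)  exp(2*I*pi/9)   exp(-2*I*pi/3)  exp(4*I*pi/9)   exp(-4*I*pi/9)  exp(2*I*pi/3)   exp(-2*I*pi/9)  exp(8*I*pi/9) 
  chi_6          1             exp(-2*I*pi/3)  exp(2*I*pi/3)   1               exp(-2*I*pi/3)  exp(2*I*pi/3)   1               exp(-2*I*pi/3)  exp(2*I*pi/3) 
  chi_7          1             exp(-4*I*pi/9)  exp(-8*I*pi/9)  exp(2*I*pi/3)   exp(2*I*pi/9)   exp(-2*I*pi/9)  exp(-2*I*pi/3)  exp(8*I*pi/9)   exp(4*I*pi/9) 
  chi_8          1             exp(-2*I*pi/9)  exp(-4*I*pi/9)  exp(-2*I*pi/3)  exp(-8*I*pi/9)  exp(8*I*pi/9)   exp(2*I*pi/3)   exp(4*I*pi/9)   exp(2*I*pi/9) 

Spot check: chi_0(6) = zeta_9^(0*6) = zeta_9^0 = 1.

Argument: Z/9Z is abelian, so all 9 irreducible complex representations are 1-dimensional. They are given by chi_k(m) = zeta_9^(k*m) for k = 0,...,8. Row orthogonality: sum_m chi_k(m) conj(chi_l(m)) = 9 * [k = l].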